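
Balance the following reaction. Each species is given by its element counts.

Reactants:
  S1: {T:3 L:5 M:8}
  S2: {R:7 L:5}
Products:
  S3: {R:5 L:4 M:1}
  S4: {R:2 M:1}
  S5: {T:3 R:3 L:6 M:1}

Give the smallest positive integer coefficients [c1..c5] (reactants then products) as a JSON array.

T: 1·3+5·0 = 3 | 6·0+1·0+1·3 = 3
R: 1·0+5·7 = 35 | 6·5+1·2+1·3 = 35
L: 1·5+5·5 = 30 | 6·4+1·0+1·6 = 30
M: 1·8+5·0 = 8 | 6·1+1·1+1·1 = 8
gcd(1,5,6,1,1) = 1

Coefficients: [1, 5, 6, 1, 1]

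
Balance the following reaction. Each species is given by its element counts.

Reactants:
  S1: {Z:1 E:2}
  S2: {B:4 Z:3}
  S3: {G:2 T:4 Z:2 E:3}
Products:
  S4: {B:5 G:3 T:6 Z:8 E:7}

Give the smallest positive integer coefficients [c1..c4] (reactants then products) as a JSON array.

Coefficients: [5, 5, 6, 4]

B: 5·0+5·4+6·0 = 20 | 4·5 = 20
G: 5·0+5·0+6·2 = 12 | 4·3 = 12
T: 5·0+5·0+6·4 = 24 | 4·6 = 24
Z: 5·1+5·3+6·2 = 32 | 4·8 = 32
E: 5·2+5·0+6·3 = 28 | 4·7 = 28
gcd(5,5,6,4) = 1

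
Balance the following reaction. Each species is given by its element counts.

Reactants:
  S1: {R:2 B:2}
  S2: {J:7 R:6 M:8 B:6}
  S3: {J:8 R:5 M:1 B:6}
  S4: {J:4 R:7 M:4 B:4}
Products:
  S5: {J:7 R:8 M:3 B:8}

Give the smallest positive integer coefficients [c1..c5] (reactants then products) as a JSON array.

J: 6·0+1·7+3·8+1·4 = 35 | 5·7 = 35
R: 6·2+1·6+3·5+1·7 = 40 | 5·8 = 40
M: 6·0+1·8+3·1+1·4 = 15 | 5·3 = 15
B: 6·2+1·6+3·6+1·4 = 40 | 5·8 = 40
gcd(6,1,3,1,5) = 1

Coefficients: [6, 1, 3, 1, 5]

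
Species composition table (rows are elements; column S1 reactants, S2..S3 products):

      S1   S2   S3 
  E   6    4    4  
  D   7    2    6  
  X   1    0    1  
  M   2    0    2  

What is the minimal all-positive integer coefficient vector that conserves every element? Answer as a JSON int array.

E: 2·6 = 12 | 1·4+2·4 = 12
D: 2·7 = 14 | 1·2+2·6 = 14
X: 2·1 = 2 | 1·0+2·1 = 2
M: 2·2 = 4 | 1·0+2·2 = 4
gcd(2,1,2) = 1

Coefficients: [2, 1, 2]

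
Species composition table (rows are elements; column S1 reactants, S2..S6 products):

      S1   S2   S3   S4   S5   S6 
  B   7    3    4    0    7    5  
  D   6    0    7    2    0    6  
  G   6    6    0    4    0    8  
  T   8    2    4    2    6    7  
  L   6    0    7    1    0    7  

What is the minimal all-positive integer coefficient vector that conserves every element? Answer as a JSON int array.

Coefficients: [5, 1, 2, 2, 2, 2]

B: 5·7 = 35 | 1·3+2·4+2·0+2·7+2·5 = 35
D: 5·6 = 30 | 1·0+2·7+2·2+2·0+2·6 = 30
G: 5·6 = 30 | 1·6+2·0+2·4+2·0+2·8 = 30
T: 5·8 = 40 | 1·2+2·4+2·2+2·6+2·7 = 40
L: 5·6 = 30 | 1·0+2·7+2·1+2·0+2·7 = 30
gcd(5,1,2,2,2,2) = 1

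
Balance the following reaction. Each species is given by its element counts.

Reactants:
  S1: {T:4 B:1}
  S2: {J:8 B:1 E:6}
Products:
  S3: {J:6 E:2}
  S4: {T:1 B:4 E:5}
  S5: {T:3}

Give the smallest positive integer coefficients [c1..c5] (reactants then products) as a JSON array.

Coefficients: [5, 3, 4, 2, 6]

T: 5·4+3·0 = 20 | 4·0+2·1+6·3 = 20
J: 5·0+3·8 = 24 | 4·6+2·0+6·0 = 24
B: 5·1+3·1 = 8 | 4·0+2·4+6·0 = 8
E: 5·0+3·6 = 18 | 4·2+2·5+6·0 = 18
gcd(5,3,4,2,6) = 1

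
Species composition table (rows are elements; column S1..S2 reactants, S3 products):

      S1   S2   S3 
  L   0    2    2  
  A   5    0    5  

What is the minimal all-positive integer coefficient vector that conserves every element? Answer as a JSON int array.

Coefficients: [1, 1, 1]

L: 1·0+1·2 = 2 | 1·2 = 2
A: 1·5+1·0 = 5 | 1·5 = 5
gcd(1,1,1) = 1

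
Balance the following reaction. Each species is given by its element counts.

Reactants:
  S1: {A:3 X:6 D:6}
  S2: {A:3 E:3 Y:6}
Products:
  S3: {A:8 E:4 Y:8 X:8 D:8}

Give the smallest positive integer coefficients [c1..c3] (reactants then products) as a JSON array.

A: 4·3+4·3 = 24 | 3·8 = 24
E: 4·0+4·3 = 12 | 3·4 = 12
Y: 4·0+4·6 = 24 | 3·8 = 24
X: 4·6+4·0 = 24 | 3·8 = 24
D: 4·6+4·0 = 24 | 3·8 = 24
gcd(4,4,3) = 1

Coefficients: [4, 4, 3]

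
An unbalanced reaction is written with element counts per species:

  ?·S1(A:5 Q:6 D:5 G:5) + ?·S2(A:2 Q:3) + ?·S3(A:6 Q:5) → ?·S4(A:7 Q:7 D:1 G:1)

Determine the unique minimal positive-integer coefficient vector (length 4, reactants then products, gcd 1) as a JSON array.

A: 1·5+3·2+4·6 = 35 | 5·7 = 35
Q: 1·6+3·3+4·5 = 35 | 5·7 = 35
D: 1·5+3·0+4·0 = 5 | 5·1 = 5
G: 1·5+3·0+4·0 = 5 | 5·1 = 5
gcd(1,3,4,5) = 1

Coefficients: [1, 3, 4, 5]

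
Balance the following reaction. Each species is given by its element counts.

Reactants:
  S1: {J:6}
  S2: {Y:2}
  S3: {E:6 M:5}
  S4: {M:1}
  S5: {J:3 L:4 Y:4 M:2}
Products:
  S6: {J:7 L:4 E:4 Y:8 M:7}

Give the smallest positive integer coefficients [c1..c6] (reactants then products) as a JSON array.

Coefficients: [2, 6, 2, 5, 3, 3]

J: 2·6+6·0+2·0+5·0+3·3 = 21 | 3·7 = 21
L: 2·0+6·0+2·0+5·0+3·4 = 12 | 3·4 = 12
E: 2·0+6·0+2·6+5·0+3·0 = 12 | 3·4 = 12
Y: 2·0+6·2+2·0+5·0+3·4 = 24 | 3·8 = 24
M: 2·0+6·0+2·5+5·1+3·2 = 21 | 3·7 = 21
gcd(2,6,2,5,3,3) = 1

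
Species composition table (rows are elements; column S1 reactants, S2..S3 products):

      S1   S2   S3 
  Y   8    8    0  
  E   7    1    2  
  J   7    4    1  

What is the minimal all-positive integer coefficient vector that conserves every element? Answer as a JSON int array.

Y: 1·8 = 8 | 1·8+3·0 = 8
E: 1·7 = 7 | 1·1+3·2 = 7
J: 1·7 = 7 | 1·4+3·1 = 7
gcd(1,1,3) = 1

Coefficients: [1, 1, 3]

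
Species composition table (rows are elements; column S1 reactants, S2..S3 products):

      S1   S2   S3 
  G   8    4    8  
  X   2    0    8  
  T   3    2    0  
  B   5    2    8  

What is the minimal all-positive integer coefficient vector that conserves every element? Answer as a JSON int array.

G: 4·8 = 32 | 6·4+1·8 = 32
X: 4·2 = 8 | 6·0+1·8 = 8
T: 4·3 = 12 | 6·2+1·0 = 12
B: 4·5 = 20 | 6·2+1·8 = 20
gcd(4,6,1) = 1

Coefficients: [4, 6, 1]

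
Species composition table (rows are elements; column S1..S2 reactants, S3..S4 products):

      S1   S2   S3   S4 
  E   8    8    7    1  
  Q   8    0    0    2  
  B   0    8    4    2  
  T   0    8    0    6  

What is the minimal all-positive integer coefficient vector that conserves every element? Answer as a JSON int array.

Coefficients: [1, 3, 4, 4]

E: 1·8+3·8 = 32 | 4·7+4·1 = 32
Q: 1·8+3·0 = 8 | 4·0+4·2 = 8
B: 1·0+3·8 = 24 | 4·4+4·2 = 24
T: 1·0+3·8 = 24 | 4·0+4·6 = 24
gcd(1,3,4,4) = 1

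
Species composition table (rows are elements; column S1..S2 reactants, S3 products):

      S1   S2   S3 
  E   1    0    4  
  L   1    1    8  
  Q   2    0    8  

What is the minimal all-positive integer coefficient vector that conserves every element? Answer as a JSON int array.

E: 4·1+4·0 = 4 | 1·4 = 4
L: 4·1+4·1 = 8 | 1·8 = 8
Q: 4·2+4·0 = 8 | 1·8 = 8
gcd(4,4,1) = 1

Coefficients: [4, 4, 1]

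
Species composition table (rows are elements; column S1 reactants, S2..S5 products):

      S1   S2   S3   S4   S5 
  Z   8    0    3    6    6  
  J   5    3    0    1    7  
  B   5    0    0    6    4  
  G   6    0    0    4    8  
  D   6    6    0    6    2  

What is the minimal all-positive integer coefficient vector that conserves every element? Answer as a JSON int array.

Z: 6·8 = 48 | 2·0+4·3+3·6+3·6 = 48
J: 6·5 = 30 | 2·3+4·0+3·1+3·7 = 30
B: 6·5 = 30 | 2·0+4·0+3·6+3·4 = 30
G: 6·6 = 36 | 2·0+4·0+3·4+3·8 = 36
D: 6·6 = 36 | 2·6+4·0+3·6+3·2 = 36
gcd(6,2,4,3,3) = 1

Coefficients: [6, 2, 4, 3, 3]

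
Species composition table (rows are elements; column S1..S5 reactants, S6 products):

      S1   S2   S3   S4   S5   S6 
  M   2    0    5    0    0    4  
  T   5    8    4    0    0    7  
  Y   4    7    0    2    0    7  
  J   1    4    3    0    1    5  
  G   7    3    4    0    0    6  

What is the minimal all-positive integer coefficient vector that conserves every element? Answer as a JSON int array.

M: 1·2+1·0+2·5+5·0+4·0 = 12 | 3·4 = 12
T: 1·5+1·8+2·4+5·0+4·0 = 21 | 3·7 = 21
Y: 1·4+1·7+2·0+5·2+4·0 = 21 | 3·7 = 21
J: 1·1+1·4+2·3+5·0+4·1 = 15 | 3·5 = 15
G: 1·7+1·3+2·4+5·0+4·0 = 18 | 3·6 = 18
gcd(1,1,2,5,4,3) = 1

Coefficients: [1, 1, 2, 5, 4, 3]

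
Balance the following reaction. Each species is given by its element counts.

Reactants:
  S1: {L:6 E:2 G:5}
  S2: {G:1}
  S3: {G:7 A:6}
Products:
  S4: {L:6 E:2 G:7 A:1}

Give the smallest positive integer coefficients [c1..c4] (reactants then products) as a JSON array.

L: 6·6+5·0+1·0 = 36 | 6·6 = 36
E: 6·2+5·0+1·0 = 12 | 6·2 = 12
G: 6·5+5·1+1·7 = 42 | 6·7 = 42
A: 6·0+5·0+1·6 = 6 | 6·1 = 6
gcd(6,5,1,6) = 1

Coefficients: [6, 5, 1, 6]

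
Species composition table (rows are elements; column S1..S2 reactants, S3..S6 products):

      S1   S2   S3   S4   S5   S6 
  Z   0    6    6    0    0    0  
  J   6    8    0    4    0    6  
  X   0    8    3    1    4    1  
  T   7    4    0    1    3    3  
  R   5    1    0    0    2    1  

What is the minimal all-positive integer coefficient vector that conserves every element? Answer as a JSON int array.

Coefficients: [1, 4, 4, 5, 3, 3]

Z: 1·0+4·6 = 24 | 4·6+5·0+3·0+3·0 = 24
J: 1·6+4·8 = 38 | 4·0+5·4+3·0+3·6 = 38
X: 1·0+4·8 = 32 | 4·3+5·1+3·4+3·1 = 32
T: 1·7+4·4 = 23 | 4·0+5·1+3·3+3·3 = 23
R: 1·5+4·1 = 9 | 4·0+5·0+3·2+3·1 = 9
gcd(1,4,4,5,3,3) = 1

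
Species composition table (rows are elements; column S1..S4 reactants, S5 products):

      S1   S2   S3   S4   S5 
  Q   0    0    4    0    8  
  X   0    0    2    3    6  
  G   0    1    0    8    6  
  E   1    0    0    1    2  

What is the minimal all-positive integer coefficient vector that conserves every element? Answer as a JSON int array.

Q: 4·0+2·0+6·4+2·0 = 24 | 3·8 = 24
X: 4·0+2·0+6·2+2·3 = 18 | 3·6 = 18
G: 4·0+2·1+6·0+2·8 = 18 | 3·6 = 18
E: 4·1+2·0+6·0+2·1 = 6 | 3·2 = 6
gcd(4,2,6,2,3) = 1

Coefficients: [4, 2, 6, 2, 3]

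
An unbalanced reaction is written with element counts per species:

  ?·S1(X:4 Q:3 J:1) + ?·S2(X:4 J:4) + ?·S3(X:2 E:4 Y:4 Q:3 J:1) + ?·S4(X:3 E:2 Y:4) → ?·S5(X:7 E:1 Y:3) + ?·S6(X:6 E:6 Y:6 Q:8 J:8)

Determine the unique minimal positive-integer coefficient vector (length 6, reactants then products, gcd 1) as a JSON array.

Coefficients: [5, 4, 3, 6, 6, 3]

X: 5·4+4·4+3·2+6·3 = 60 | 6·7+3·6 = 60
E: 5·0+4·0+3·4+6·2 = 24 | 6·1+3·6 = 24
Y: 5·0+4·0+3·4+6·4 = 36 | 6·3+3·6 = 36
Q: 5·3+4·0+3·3+6·0 = 24 | 6·0+3·8 = 24
J: 5·1+4·4+3·1+6·0 = 24 | 6·0+3·8 = 24
gcd(5,4,3,6,6,3) = 1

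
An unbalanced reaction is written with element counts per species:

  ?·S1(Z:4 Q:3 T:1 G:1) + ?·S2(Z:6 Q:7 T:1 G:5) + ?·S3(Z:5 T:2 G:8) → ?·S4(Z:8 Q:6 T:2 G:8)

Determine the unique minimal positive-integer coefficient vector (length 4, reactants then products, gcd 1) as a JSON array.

Coefficients: [1, 3, 2, 4]

Z: 1·4+3·6+2·5 = 32 | 4·8 = 32
Q: 1·3+3·7+2·0 = 24 | 4·6 = 24
T: 1·1+3·1+2·2 = 8 | 4·2 = 8
G: 1·1+3·5+2·8 = 32 | 4·8 = 32
gcd(1,3,2,4) = 1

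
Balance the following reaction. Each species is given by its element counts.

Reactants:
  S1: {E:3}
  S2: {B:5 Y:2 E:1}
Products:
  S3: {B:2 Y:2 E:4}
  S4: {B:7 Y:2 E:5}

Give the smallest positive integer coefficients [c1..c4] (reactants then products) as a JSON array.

B: 6·0+5·5 = 25 | 2·2+3·7 = 25
Y: 6·0+5·2 = 10 | 2·2+3·2 = 10
E: 6·3+5·1 = 23 | 2·4+3·5 = 23
gcd(6,5,2,3) = 1

Coefficients: [6, 5, 2, 3]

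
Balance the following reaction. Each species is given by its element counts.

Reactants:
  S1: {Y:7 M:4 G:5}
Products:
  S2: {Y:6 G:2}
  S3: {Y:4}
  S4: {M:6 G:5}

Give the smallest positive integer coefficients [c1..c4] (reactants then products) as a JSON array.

Y: 6·7 = 42 | 5·6+3·4+4·0 = 42
M: 6·4 = 24 | 5·0+3·0+4·6 = 24
G: 6·5 = 30 | 5·2+3·0+4·5 = 30
gcd(6,5,3,4) = 1

Coefficients: [6, 5, 3, 4]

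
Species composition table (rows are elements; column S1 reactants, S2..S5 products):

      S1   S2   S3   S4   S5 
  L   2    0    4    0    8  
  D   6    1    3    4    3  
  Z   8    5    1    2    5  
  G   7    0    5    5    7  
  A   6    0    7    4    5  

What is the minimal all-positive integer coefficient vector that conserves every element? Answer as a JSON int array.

L: 6·2 = 12 | 6·0+1·4+6·0+1·8 = 12
D: 6·6 = 36 | 6·1+1·3+6·4+1·3 = 36
Z: 6·8 = 48 | 6·5+1·1+6·2+1·5 = 48
G: 6·7 = 42 | 6·0+1·5+6·5+1·7 = 42
A: 6·6 = 36 | 6·0+1·7+6·4+1·5 = 36
gcd(6,6,1,6,1) = 1

Coefficients: [6, 6, 1, 6, 1]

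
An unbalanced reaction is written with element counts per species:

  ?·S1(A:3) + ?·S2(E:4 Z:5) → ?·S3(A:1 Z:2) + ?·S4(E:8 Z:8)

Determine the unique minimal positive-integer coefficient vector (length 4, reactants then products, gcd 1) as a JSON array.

Coefficients: [1, 6, 3, 3]

E: 1·0+6·4 = 24 | 3·0+3·8 = 24
A: 1·3+6·0 = 3 | 3·1+3·0 = 3
Z: 1·0+6·5 = 30 | 3·2+3·8 = 30
gcd(1,6,3,3) = 1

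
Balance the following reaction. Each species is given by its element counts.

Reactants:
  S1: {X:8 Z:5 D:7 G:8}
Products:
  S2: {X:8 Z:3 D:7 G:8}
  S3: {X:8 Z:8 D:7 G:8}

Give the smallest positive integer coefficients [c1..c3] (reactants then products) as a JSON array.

X: 5·8 = 40 | 3·8+2·8 = 40
Z: 5·5 = 25 | 3·3+2·8 = 25
D: 5·7 = 35 | 3·7+2·7 = 35
G: 5·8 = 40 | 3·8+2·8 = 40
gcd(5,3,2) = 1

Coefficients: [5, 3, 2]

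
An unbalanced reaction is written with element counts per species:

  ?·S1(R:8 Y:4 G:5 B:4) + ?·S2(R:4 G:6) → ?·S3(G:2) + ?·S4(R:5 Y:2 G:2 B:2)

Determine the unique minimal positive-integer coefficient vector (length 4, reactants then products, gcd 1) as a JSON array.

R: 2·8+1·4 = 20 | 4·0+4·5 = 20
Y: 2·4+1·0 = 8 | 4·0+4·2 = 8
G: 2·5+1·6 = 16 | 4·2+4·2 = 16
B: 2·4+1·0 = 8 | 4·0+4·2 = 8
gcd(2,1,4,4) = 1

Coefficients: [2, 1, 4, 4]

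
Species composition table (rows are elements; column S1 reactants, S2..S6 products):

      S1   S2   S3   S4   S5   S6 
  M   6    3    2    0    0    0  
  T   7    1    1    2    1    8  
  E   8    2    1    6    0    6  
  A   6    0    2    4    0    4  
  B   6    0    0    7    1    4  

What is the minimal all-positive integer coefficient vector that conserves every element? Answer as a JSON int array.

M: 4·6 = 24 | 4·3+6·2+2·0+6·0+1·0 = 24
T: 4·7 = 28 | 4·1+6·1+2·2+6·1+1·8 = 28
E: 4·8 = 32 | 4·2+6·1+2·6+6·0+1·6 = 32
A: 4·6 = 24 | 4·0+6·2+2·4+6·0+1·4 = 24
B: 4·6 = 24 | 4·0+6·0+2·7+6·1+1·4 = 24
gcd(4,4,6,2,6,1) = 1

Coefficients: [4, 4, 6, 2, 6, 1]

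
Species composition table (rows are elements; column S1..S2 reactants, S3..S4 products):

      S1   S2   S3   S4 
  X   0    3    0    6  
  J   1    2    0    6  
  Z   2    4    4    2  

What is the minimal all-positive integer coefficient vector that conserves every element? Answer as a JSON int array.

X: 4·0+4·3 = 12 | 5·0+2·6 = 12
J: 4·1+4·2 = 12 | 5·0+2·6 = 12
Z: 4·2+4·4 = 24 | 5·4+2·2 = 24
gcd(4,4,5,2) = 1

Coefficients: [4, 4, 5, 2]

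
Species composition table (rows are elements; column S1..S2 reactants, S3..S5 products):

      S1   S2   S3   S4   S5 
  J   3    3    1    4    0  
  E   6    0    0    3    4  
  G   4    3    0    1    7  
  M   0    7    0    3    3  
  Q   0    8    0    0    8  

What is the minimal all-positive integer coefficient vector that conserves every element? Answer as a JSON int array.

Coefficients: [4, 3, 5, 4, 3]

J: 4·3+3·3 = 21 | 5·1+4·4+3·0 = 21
E: 4·6+3·0 = 24 | 5·0+4·3+3·4 = 24
G: 4·4+3·3 = 25 | 5·0+4·1+3·7 = 25
M: 4·0+3·7 = 21 | 5·0+4·3+3·3 = 21
Q: 4·0+3·8 = 24 | 5·0+4·0+3·8 = 24
gcd(4,3,5,4,3) = 1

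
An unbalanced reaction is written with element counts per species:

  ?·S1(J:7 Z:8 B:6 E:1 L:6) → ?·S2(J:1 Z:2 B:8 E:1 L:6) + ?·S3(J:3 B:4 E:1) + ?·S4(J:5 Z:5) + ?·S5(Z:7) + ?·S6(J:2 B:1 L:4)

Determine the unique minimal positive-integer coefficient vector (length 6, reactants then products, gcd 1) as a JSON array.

Coefficients: [5, 1, 4, 2, 4, 6]

J: 5·7 = 35 | 1·1+4·3+2·5+4·0+6·2 = 35
Z: 5·8 = 40 | 1·2+4·0+2·5+4·7+6·0 = 40
B: 5·6 = 30 | 1·8+4·4+2·0+4·0+6·1 = 30
E: 5·1 = 5 | 1·1+4·1+2·0+4·0+6·0 = 5
L: 5·6 = 30 | 1·6+4·0+2·0+4·0+6·4 = 30
gcd(5,1,4,2,4,6) = 1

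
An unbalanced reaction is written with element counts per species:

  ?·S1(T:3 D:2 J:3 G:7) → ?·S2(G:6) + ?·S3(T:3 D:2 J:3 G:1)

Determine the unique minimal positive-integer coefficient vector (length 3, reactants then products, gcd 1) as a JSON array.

Coefficients: [1, 1, 1]

T: 1·3 = 3 | 1·0+1·3 = 3
D: 1·2 = 2 | 1·0+1·2 = 2
J: 1·3 = 3 | 1·0+1·3 = 3
G: 1·7 = 7 | 1·6+1·1 = 7
gcd(1,1,1) = 1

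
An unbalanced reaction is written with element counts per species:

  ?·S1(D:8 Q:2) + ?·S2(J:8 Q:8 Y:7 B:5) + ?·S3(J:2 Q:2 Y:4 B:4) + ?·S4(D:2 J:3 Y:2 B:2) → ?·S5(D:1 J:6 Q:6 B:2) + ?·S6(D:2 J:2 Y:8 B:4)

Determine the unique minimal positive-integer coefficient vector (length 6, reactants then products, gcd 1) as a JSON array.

D: 1·8+4·0+1·0+4·2 = 16 | 6·1+5·2 = 16
J: 1·0+4·8+1·2+4·3 = 46 | 6·6+5·2 = 46
Q: 1·2+4·8+1·2+4·0 = 36 | 6·6+5·0 = 36
Y: 1·0+4·7+1·4+4·2 = 40 | 6·0+5·8 = 40
B: 1·0+4·5+1·4+4·2 = 32 | 6·2+5·4 = 32
gcd(1,4,1,4,6,5) = 1

Coefficients: [1, 4, 1, 4, 6, 5]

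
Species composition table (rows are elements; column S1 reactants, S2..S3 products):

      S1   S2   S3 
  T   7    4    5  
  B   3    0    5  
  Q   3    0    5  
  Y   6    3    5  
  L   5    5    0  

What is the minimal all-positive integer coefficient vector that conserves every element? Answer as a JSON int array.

T: 5·7 = 35 | 5·4+3·5 = 35
B: 5·3 = 15 | 5·0+3·5 = 15
Q: 5·3 = 15 | 5·0+3·5 = 15
Y: 5·6 = 30 | 5·3+3·5 = 30
L: 5·5 = 25 | 5·5+3·0 = 25
gcd(5,5,3) = 1

Coefficients: [5, 5, 3]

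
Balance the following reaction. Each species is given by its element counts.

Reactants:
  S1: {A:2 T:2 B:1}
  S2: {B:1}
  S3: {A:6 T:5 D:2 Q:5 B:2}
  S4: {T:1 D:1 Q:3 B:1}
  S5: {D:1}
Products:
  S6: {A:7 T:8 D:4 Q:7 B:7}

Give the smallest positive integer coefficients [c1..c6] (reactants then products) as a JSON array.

A: 4·2+5·0+1·6+3·0+3·0 = 14 | 2·7 = 14
T: 4·2+5·0+1·5+3·1+3·0 = 16 | 2·8 = 16
D: 4·0+5·0+1·2+3·1+3·1 = 8 | 2·4 = 8
Q: 4·0+5·0+1·5+3·3+3·0 = 14 | 2·7 = 14
B: 4·1+5·1+1·2+3·1+3·0 = 14 | 2·7 = 14
gcd(4,5,1,3,3,2) = 1

Coefficients: [4, 5, 1, 3, 3, 2]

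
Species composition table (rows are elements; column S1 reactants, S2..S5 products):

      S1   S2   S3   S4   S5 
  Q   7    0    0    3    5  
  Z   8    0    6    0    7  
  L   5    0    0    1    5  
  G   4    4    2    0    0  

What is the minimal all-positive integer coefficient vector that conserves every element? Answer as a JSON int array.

Coefficients: [5, 4, 2, 5, 4]

Q: 5·7 = 35 | 4·0+2·0+5·3+4·5 = 35
Z: 5·8 = 40 | 4·0+2·6+5·0+4·7 = 40
L: 5·5 = 25 | 4·0+2·0+5·1+4·5 = 25
G: 5·4 = 20 | 4·4+2·2+5·0+4·0 = 20
gcd(5,4,2,5,4) = 1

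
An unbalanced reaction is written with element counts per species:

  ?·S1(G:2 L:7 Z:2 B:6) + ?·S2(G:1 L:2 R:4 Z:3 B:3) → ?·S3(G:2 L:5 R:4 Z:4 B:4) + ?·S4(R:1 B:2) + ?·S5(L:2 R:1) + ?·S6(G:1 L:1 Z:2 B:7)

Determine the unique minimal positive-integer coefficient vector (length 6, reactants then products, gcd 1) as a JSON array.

G: 3·2+6·1 = 12 | 5·2+1·0+3·0+2·1 = 12
L: 3·7+6·2 = 33 | 5·5+1·0+3·2+2·1 = 33
R: 3·0+6·4 = 24 | 5·4+1·1+3·1+2·0 = 24
Z: 3·2+6·3 = 24 | 5·4+1·0+3·0+2·2 = 24
B: 3·6+6·3 = 36 | 5·4+1·2+3·0+2·7 = 36
gcd(3,6,5,1,3,2) = 1

Coefficients: [3, 6, 5, 1, 3, 2]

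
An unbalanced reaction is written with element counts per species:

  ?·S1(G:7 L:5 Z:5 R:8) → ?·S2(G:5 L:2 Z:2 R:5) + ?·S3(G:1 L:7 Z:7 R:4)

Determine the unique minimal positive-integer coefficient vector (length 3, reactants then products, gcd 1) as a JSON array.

Coefficients: [3, 4, 1]

G: 3·7 = 21 | 4·5+1·1 = 21
L: 3·5 = 15 | 4·2+1·7 = 15
Z: 3·5 = 15 | 4·2+1·7 = 15
R: 3·8 = 24 | 4·5+1·4 = 24
gcd(3,4,1) = 1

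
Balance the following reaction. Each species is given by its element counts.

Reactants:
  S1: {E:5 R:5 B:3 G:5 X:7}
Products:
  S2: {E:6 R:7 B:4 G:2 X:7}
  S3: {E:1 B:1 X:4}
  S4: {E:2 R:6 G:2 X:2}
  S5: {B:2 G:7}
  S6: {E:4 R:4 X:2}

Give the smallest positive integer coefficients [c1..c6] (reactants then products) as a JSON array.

Coefficients: [5, 1, 5, 1, 3, 3]

E: 5·5 = 25 | 1·6+5·1+1·2+3·0+3·4 = 25
R: 5·5 = 25 | 1·7+5·0+1·6+3·0+3·4 = 25
B: 5·3 = 15 | 1·4+5·1+1·0+3·2+3·0 = 15
G: 5·5 = 25 | 1·2+5·0+1·2+3·7+3·0 = 25
X: 5·7 = 35 | 1·7+5·4+1·2+3·0+3·2 = 35
gcd(5,1,5,1,3,3) = 1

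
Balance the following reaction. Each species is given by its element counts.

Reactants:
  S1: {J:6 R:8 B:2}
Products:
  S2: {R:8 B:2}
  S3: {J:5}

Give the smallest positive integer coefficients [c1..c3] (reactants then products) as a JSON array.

Coefficients: [5, 5, 6]

J: 5·6 = 30 | 5·0+6·5 = 30
R: 5·8 = 40 | 5·8+6·0 = 40
B: 5·2 = 10 | 5·2+6·0 = 10
gcd(5,5,6) = 1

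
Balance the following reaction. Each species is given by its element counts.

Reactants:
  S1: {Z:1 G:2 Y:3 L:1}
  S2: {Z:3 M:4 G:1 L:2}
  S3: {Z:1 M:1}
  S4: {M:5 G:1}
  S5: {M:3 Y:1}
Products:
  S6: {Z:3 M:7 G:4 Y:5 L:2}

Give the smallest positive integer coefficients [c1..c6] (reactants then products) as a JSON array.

Z: 6·1+1·3+3·1+3·0+2·0 = 12 | 4·3 = 12
M: 6·0+1·4+3·1+3·5+2·3 = 28 | 4·7 = 28
G: 6·2+1·1+3·0+3·1+2·0 = 16 | 4·4 = 16
Y: 6·3+1·0+3·0+3·0+2·1 = 20 | 4·5 = 20
L: 6·1+1·2+3·0+3·0+2·0 = 8 | 4·2 = 8
gcd(6,1,3,3,2,4) = 1

Coefficients: [6, 1, 3, 3, 2, 4]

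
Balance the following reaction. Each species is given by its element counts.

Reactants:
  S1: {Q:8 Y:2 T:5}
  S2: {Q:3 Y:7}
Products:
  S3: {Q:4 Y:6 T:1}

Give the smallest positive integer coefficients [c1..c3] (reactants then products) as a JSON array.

Coefficients: [1, 4, 5]

Q: 1·8+4·3 = 20 | 5·4 = 20
Y: 1·2+4·7 = 30 | 5·6 = 30
T: 1·5+4·0 = 5 | 5·1 = 5
gcd(1,4,5) = 1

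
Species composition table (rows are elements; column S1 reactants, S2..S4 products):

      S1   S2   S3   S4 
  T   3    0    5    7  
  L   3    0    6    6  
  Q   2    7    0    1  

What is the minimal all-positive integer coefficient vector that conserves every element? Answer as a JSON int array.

T: 4·3 = 12 | 1·0+1·5+1·7 = 12
L: 4·3 = 12 | 1·0+1·6+1·6 = 12
Q: 4·2 = 8 | 1·7+1·0+1·1 = 8
gcd(4,1,1,1) = 1

Coefficients: [4, 1, 1, 1]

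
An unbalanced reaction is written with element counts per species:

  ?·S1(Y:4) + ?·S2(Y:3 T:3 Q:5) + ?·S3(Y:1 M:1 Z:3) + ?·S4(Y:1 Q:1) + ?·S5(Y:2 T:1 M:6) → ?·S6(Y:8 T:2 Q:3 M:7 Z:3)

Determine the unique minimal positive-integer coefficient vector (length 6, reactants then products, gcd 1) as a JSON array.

Coefficients: [2, 1, 3, 4, 3, 3]

Y: 2·4+1·3+3·1+4·1+3·2 = 24 | 3·8 = 24
T: 2·0+1·3+3·0+4·0+3·1 = 6 | 3·2 = 6
Q: 2·0+1·5+3·0+4·1+3·0 = 9 | 3·3 = 9
M: 2·0+1·0+3·1+4·0+3·6 = 21 | 3·7 = 21
Z: 2·0+1·0+3·3+4·0+3·0 = 9 | 3·3 = 9
gcd(2,1,3,4,3,3) = 1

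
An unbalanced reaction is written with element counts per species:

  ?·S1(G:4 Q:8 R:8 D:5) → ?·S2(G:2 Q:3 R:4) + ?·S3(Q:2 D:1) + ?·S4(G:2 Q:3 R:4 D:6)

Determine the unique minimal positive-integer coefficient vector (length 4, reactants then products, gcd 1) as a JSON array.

Coefficients: [3, 4, 3, 2]

G: 3·4 = 12 | 4·2+3·0+2·2 = 12
Q: 3·8 = 24 | 4·3+3·2+2·3 = 24
R: 3·8 = 24 | 4·4+3·0+2·4 = 24
D: 3·5 = 15 | 4·0+3·1+2·6 = 15
gcd(3,4,3,2) = 1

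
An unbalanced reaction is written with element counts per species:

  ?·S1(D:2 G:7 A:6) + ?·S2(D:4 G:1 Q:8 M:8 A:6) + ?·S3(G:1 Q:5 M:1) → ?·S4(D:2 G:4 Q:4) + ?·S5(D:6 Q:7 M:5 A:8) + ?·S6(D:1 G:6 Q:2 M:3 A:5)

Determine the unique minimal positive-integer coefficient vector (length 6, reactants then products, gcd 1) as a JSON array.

Coefficients: [5, 4, 1, 1, 3, 6]

D: 5·2+4·4+1·0 = 26 | 1·2+3·6+6·1 = 26
G: 5·7+4·1+1·1 = 40 | 1·4+3·0+6·6 = 40
Q: 5·0+4·8+1·5 = 37 | 1·4+3·7+6·2 = 37
M: 5·0+4·8+1·1 = 33 | 1·0+3·5+6·3 = 33
A: 5·6+4·6+1·0 = 54 | 1·0+3·8+6·5 = 54
gcd(5,4,1,1,3,6) = 1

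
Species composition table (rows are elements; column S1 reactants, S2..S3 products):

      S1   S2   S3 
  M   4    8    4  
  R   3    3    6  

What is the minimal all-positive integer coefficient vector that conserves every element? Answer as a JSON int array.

M: 3·4 = 12 | 1·8+1·4 = 12
R: 3·3 = 9 | 1·3+1·6 = 9
gcd(3,1,1) = 1

Coefficients: [3, 1, 1]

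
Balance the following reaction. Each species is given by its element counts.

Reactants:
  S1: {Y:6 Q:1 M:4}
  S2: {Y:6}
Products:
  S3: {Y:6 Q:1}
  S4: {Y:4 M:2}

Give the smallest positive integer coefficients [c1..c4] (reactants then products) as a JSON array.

Y: 3·6+4·6 = 42 | 3·6+6·4 = 42
Q: 3·1+4·0 = 3 | 3·1+6·0 = 3
M: 3·4+4·0 = 12 | 3·0+6·2 = 12
gcd(3,4,3,6) = 1

Coefficients: [3, 4, 3, 6]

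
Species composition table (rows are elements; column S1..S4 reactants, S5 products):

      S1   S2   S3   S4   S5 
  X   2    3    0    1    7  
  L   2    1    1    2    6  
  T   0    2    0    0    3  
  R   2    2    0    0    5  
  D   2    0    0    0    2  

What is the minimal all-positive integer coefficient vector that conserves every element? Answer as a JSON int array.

X: 2·2+3·3+3·0+1·1 = 14 | 2·7 = 14
L: 2·2+3·1+3·1+1·2 = 12 | 2·6 = 12
T: 2·0+3·2+3·0+1·0 = 6 | 2·3 = 6
R: 2·2+3·2+3·0+1·0 = 10 | 2·5 = 10
D: 2·2+3·0+3·0+1·0 = 4 | 2·2 = 4
gcd(2,3,3,1,2) = 1

Coefficients: [2, 3, 3, 1, 2]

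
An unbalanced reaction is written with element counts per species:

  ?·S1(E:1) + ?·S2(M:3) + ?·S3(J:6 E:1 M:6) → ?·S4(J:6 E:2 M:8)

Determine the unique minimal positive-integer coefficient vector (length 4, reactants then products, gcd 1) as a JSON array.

Coefficients: [3, 2, 3, 3]

J: 3·0+2·0+3·6 = 18 | 3·6 = 18
E: 3·1+2·0+3·1 = 6 | 3·2 = 6
M: 3·0+2·3+3·6 = 24 | 3·8 = 24
gcd(3,2,3,3) = 1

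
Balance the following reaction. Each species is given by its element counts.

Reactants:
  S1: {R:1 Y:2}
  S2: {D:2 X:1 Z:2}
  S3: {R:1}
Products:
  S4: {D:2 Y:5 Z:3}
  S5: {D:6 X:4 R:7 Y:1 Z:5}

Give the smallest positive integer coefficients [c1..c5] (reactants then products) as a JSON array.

Coefficients: [3, 4, 4, 1, 1]

D: 3·0+4·2+4·0 = 8 | 1·2+1·6 = 8
X: 3·0+4·1+4·0 = 4 | 1·0+1·4 = 4
R: 3·1+4·0+4·1 = 7 | 1·0+1·7 = 7
Y: 3·2+4·0+4·0 = 6 | 1·5+1·1 = 6
Z: 3·0+4·2+4·0 = 8 | 1·3+1·5 = 8
gcd(3,4,4,1,1) = 1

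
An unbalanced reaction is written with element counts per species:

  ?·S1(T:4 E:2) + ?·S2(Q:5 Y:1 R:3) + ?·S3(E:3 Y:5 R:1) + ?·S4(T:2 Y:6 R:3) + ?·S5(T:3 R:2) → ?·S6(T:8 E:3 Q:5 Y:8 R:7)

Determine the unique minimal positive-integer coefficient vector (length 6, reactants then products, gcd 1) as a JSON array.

T: 6·4+5·0+1·0+5·2+2·3 = 40 | 5·8 = 40
E: 6·2+5·0+1·3+5·0+2·0 = 15 | 5·3 = 15
Q: 6·0+5·5+1·0+5·0+2·0 = 25 | 5·5 = 25
Y: 6·0+5·1+1·5+5·6+2·0 = 40 | 5·8 = 40
R: 6·0+5·3+1·1+5·3+2·2 = 35 | 5·7 = 35
gcd(6,5,1,5,2,5) = 1

Coefficients: [6, 5, 1, 5, 2, 5]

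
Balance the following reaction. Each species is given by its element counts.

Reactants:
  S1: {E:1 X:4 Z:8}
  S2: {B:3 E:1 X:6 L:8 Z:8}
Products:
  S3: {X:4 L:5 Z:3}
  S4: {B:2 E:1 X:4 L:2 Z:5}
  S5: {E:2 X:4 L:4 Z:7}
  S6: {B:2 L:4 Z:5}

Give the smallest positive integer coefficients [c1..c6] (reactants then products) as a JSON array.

B: 2·0+6·3 = 18 | 4·0+6·2+1·0+3·2 = 18
E: 2·1+6·1 = 8 | 4·0+6·1+1·2+3·0 = 8
X: 2·4+6·6 = 44 | 4·4+6·4+1·4+3·0 = 44
L: 2·0+6·8 = 48 | 4·5+6·2+1·4+3·4 = 48
Z: 2·8+6·8 = 64 | 4·3+6·5+1·7+3·5 = 64
gcd(2,6,4,6,1,3) = 1

Coefficients: [2, 6, 4, 6, 1, 3]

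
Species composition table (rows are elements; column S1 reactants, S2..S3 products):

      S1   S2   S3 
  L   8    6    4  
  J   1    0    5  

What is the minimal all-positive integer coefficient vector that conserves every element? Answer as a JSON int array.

Coefficients: [5, 6, 1]

L: 5·8 = 40 | 6·6+1·4 = 40
J: 5·1 = 5 | 6·0+1·5 = 5
gcd(5,6,1) = 1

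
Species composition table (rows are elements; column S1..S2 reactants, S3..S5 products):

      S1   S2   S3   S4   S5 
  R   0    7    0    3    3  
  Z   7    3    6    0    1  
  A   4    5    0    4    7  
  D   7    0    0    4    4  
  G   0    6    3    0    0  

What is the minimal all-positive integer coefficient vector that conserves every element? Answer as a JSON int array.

Coefficients: [4, 3, 6, 6, 1]

R: 4·0+3·7 = 21 | 6·0+6·3+1·3 = 21
Z: 4·7+3·3 = 37 | 6·6+6·0+1·1 = 37
A: 4·4+3·5 = 31 | 6·0+6·4+1·7 = 31
D: 4·7+3·0 = 28 | 6·0+6·4+1·4 = 28
G: 4·0+3·6 = 18 | 6·3+6·0+1·0 = 18
gcd(4,3,6,6,1) = 1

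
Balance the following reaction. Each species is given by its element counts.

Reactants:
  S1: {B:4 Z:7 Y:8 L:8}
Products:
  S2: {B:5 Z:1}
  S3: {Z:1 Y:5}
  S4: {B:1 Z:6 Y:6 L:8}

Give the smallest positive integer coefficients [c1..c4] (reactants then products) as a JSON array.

B: 5·4 = 20 | 3·5+2·0+5·1 = 20
Z: 5·7 = 35 | 3·1+2·1+5·6 = 35
Y: 5·8 = 40 | 3·0+2·5+5·6 = 40
L: 5·8 = 40 | 3·0+2·0+5·8 = 40
gcd(5,3,2,5) = 1

Coefficients: [5, 3, 2, 5]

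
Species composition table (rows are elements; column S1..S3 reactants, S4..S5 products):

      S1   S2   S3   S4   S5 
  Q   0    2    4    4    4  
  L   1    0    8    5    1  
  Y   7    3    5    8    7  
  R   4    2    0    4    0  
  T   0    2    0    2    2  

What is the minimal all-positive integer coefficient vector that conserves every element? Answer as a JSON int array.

Q: 2·0+6·2+3·4 = 24 | 5·4+1·4 = 24
L: 2·1+6·0+3·8 = 26 | 5·5+1·1 = 26
Y: 2·7+6·3+3·5 = 47 | 5·8+1·7 = 47
R: 2·4+6·2+3·0 = 20 | 5·4+1·0 = 20
T: 2·0+6·2+3·0 = 12 | 5·2+1·2 = 12
gcd(2,6,3,5,1) = 1

Coefficients: [2, 6, 3, 5, 1]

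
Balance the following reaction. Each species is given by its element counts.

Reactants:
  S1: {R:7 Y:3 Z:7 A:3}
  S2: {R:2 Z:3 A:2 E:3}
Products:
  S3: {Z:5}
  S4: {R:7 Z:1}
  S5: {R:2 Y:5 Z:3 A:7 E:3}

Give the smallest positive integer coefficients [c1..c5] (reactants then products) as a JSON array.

R: 5·7+3·2 = 41 | 6·0+5·7+3·2 = 41
Y: 5·3+3·0 = 15 | 6·0+5·0+3·5 = 15
Z: 5·7+3·3 = 44 | 6·5+5·1+3·3 = 44
A: 5·3+3·2 = 21 | 6·0+5·0+3·7 = 21
E: 5·0+3·3 = 9 | 6·0+5·0+3·3 = 9
gcd(5,3,6,5,3) = 1

Coefficients: [5, 3, 6, 5, 3]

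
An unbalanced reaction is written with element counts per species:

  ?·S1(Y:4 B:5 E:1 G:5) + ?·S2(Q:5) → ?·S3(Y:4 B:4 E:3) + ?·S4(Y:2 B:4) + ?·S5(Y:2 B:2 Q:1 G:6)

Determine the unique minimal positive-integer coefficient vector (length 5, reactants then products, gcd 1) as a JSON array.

Y: 6·4+1·0 = 24 | 2·4+3·2+5·2 = 24
B: 6·5+1·0 = 30 | 2·4+3·4+5·2 = 30
Q: 6·0+1·5 = 5 | 2·0+3·0+5·1 = 5
E: 6·1+1·0 = 6 | 2·3+3·0+5·0 = 6
G: 6·5+1·0 = 30 | 2·0+3·0+5·6 = 30
gcd(6,1,2,3,5) = 1

Coefficients: [6, 1, 2, 3, 5]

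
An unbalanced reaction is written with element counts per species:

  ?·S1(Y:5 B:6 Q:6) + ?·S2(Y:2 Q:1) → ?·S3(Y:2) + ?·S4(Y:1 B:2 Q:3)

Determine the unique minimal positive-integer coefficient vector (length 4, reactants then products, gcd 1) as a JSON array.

Coefficients: [1, 3, 4, 3]

Y: 1·5+3·2 = 11 | 4·2+3·1 = 11
B: 1·6+3·0 = 6 | 4·0+3·2 = 6
Q: 1·6+3·1 = 9 | 4·0+3·3 = 9
gcd(1,3,4,3) = 1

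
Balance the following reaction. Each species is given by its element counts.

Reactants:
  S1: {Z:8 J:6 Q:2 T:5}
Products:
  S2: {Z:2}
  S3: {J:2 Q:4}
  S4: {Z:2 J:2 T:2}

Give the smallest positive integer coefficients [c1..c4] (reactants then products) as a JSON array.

Z: 2·8 = 16 | 3·2+1·0+5·2 = 16
J: 2·6 = 12 | 3·0+1·2+5·2 = 12
Q: 2·2 = 4 | 3·0+1·4+5·0 = 4
T: 2·5 = 10 | 3·0+1·0+5·2 = 10
gcd(2,3,1,5) = 1

Coefficients: [2, 3, 1, 5]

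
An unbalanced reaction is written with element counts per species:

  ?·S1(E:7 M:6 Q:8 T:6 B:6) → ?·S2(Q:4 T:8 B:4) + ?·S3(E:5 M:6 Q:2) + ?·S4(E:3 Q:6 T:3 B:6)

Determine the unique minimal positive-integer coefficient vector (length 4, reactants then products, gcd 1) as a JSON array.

E: 6·7 = 42 | 3·0+6·5+4·3 = 42
M: 6·6 = 36 | 3·0+6·6+4·0 = 36
Q: 6·8 = 48 | 3·4+6·2+4·6 = 48
T: 6·6 = 36 | 3·8+6·0+4·3 = 36
B: 6·6 = 36 | 3·4+6·0+4·6 = 36
gcd(6,3,6,4) = 1

Coefficients: [6, 3, 6, 4]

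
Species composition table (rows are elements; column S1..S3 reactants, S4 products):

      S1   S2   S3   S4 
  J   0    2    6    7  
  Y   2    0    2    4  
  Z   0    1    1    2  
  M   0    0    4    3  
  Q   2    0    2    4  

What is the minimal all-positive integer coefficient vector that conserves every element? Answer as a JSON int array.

J: 5·0+5·2+3·6 = 28 | 4·7 = 28
Y: 5·2+5·0+3·2 = 16 | 4·4 = 16
Z: 5·0+5·1+3·1 = 8 | 4·2 = 8
M: 5·0+5·0+3·4 = 12 | 4·3 = 12
Q: 5·2+5·0+3·2 = 16 | 4·4 = 16
gcd(5,5,3,4) = 1

Coefficients: [5, 5, 3, 4]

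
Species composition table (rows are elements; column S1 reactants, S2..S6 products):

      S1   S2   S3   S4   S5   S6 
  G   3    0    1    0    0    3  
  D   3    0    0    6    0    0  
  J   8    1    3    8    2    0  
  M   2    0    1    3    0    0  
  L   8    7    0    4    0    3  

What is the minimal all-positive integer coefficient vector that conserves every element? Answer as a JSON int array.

G: 6·3 = 18 | 3·0+3·1+3·0+6·0+5·3 = 18
D: 6·3 = 18 | 3·0+3·0+3·6+6·0+5·0 = 18
J: 6·8 = 48 | 3·1+3·3+3·8+6·2+5·0 = 48
M: 6·2 = 12 | 3·0+3·1+3·3+6·0+5·0 = 12
L: 6·8 = 48 | 3·7+3·0+3·4+6·0+5·3 = 48
gcd(6,3,3,3,6,5) = 1

Coefficients: [6, 3, 3, 3, 6, 5]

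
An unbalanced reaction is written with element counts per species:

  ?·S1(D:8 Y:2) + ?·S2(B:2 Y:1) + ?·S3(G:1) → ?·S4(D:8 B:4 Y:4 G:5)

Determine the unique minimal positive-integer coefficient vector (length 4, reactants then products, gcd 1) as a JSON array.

D: 1·8+2·0+5·0 = 8 | 1·8 = 8
B: 1·0+2·2+5·0 = 4 | 1·4 = 4
Y: 1·2+2·1+5·0 = 4 | 1·4 = 4
G: 1·0+2·0+5·1 = 5 | 1·5 = 5
gcd(1,2,5,1) = 1

Coefficients: [1, 2, 5, 1]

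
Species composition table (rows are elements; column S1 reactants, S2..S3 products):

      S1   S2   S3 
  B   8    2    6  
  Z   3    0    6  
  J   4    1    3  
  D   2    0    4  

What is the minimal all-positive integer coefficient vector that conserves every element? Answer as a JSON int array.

B: 2·8 = 16 | 5·2+1·6 = 16
Z: 2·3 = 6 | 5·0+1·6 = 6
J: 2·4 = 8 | 5·1+1·3 = 8
D: 2·2 = 4 | 5·0+1·4 = 4
gcd(2,5,1) = 1

Coefficients: [2, 5, 1]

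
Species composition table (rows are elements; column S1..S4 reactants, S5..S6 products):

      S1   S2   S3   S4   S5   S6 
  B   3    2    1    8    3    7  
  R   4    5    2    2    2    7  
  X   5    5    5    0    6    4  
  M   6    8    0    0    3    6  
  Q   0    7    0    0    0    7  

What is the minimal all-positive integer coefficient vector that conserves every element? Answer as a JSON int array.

Coefficients: [1, 6, 5, 5, 6, 6]

B: 1·3+6·2+5·1+5·8 = 60 | 6·3+6·7 = 60
R: 1·4+6·5+5·2+5·2 = 54 | 6·2+6·7 = 54
X: 1·5+6·5+5·5+5·0 = 60 | 6·6+6·4 = 60
M: 1·6+6·8+5·0+5·0 = 54 | 6·3+6·6 = 54
Q: 1·0+6·7+5·0+5·0 = 42 | 6·0+6·7 = 42
gcd(1,6,5,5,6,6) = 1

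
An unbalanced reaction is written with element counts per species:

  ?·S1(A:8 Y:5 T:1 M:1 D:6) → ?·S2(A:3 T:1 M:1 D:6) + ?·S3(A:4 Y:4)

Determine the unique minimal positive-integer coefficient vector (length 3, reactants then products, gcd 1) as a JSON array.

Coefficients: [4, 4, 5]

A: 4·8 = 32 | 4·3+5·4 = 32
Y: 4·5 = 20 | 4·0+5·4 = 20
T: 4·1 = 4 | 4·1+5·0 = 4
M: 4·1 = 4 | 4·1+5·0 = 4
D: 4·6 = 24 | 4·6+5·0 = 24
gcd(4,4,5) = 1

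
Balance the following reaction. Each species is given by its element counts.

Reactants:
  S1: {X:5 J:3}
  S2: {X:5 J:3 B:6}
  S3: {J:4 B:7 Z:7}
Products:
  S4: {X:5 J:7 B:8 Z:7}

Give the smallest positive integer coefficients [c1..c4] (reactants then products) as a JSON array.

X: 5·5+1·5+6·0 = 30 | 6·5 = 30
J: 5·3+1·3+6·4 = 42 | 6·7 = 42
B: 5·0+1·6+6·7 = 48 | 6·8 = 48
Z: 5·0+1·0+6·7 = 42 | 6·7 = 42
gcd(5,1,6,6) = 1

Coefficients: [5, 1, 6, 6]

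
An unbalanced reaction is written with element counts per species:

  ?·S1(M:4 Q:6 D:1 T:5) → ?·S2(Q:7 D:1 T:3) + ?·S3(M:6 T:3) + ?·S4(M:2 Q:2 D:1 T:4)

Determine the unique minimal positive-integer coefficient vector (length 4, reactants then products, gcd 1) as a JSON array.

M: 5·4 = 20 | 4·0+3·6+1·2 = 20
Q: 5·6 = 30 | 4·7+3·0+1·2 = 30
D: 5·1 = 5 | 4·1+3·0+1·1 = 5
T: 5·5 = 25 | 4·3+3·3+1·4 = 25
gcd(5,4,3,1) = 1

Coefficients: [5, 4, 3, 1]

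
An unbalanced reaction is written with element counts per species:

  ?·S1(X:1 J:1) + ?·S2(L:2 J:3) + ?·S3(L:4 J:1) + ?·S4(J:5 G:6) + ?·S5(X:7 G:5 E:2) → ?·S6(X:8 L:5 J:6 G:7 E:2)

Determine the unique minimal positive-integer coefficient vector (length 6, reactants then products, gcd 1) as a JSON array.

X: 6·1+5·0+5·0+2·0+6·7 = 48 | 6·8 = 48
L: 6·0+5·2+5·4+2·0+6·0 = 30 | 6·5 = 30
J: 6·1+5·3+5·1+2·5+6·0 = 36 | 6·6 = 36
G: 6·0+5·0+5·0+2·6+6·5 = 42 | 6·7 = 42
E: 6·0+5·0+5·0+2·0+6·2 = 12 | 6·2 = 12
gcd(6,5,5,2,6,6) = 1

Coefficients: [6, 5, 5, 2, 6, 6]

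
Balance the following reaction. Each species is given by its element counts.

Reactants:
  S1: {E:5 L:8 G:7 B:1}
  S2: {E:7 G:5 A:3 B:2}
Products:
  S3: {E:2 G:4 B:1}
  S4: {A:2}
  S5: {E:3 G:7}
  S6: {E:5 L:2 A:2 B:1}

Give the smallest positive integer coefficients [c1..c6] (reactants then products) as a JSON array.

Coefficients: [1, 4, 5, 2, 1, 4]

E: 1·5+4·7 = 33 | 5·2+2·0+1·3+4·5 = 33
L: 1·8+4·0 = 8 | 5·0+2·0+1·0+4·2 = 8
G: 1·7+4·5 = 27 | 5·4+2·0+1·7+4·0 = 27
A: 1·0+4·3 = 12 | 5·0+2·2+1·0+4·2 = 12
B: 1·1+4·2 = 9 | 5·1+2·0+1·0+4·1 = 9
gcd(1,4,5,2,1,4) = 1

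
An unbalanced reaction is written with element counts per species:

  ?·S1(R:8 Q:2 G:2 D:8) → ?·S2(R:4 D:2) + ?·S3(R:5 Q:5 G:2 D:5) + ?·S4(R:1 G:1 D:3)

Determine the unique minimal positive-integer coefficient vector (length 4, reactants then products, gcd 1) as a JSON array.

Coefficients: [5, 6, 2, 6]

R: 5·8 = 40 | 6·4+2·5+6·1 = 40
Q: 5·2 = 10 | 6·0+2·5+6·0 = 10
G: 5·2 = 10 | 6·0+2·2+6·1 = 10
D: 5·8 = 40 | 6·2+2·5+6·3 = 40
gcd(5,6,2,6) = 1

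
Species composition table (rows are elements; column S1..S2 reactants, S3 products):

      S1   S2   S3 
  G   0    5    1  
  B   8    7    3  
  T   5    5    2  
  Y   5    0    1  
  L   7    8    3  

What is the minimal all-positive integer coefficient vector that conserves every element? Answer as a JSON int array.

Coefficients: [1, 1, 5]

G: 1·0+1·5 = 5 | 5·1 = 5
B: 1·8+1·7 = 15 | 5·3 = 15
T: 1·5+1·5 = 10 | 5·2 = 10
Y: 1·5+1·0 = 5 | 5·1 = 5
L: 1·7+1·8 = 15 | 5·3 = 15
gcd(1,1,5) = 1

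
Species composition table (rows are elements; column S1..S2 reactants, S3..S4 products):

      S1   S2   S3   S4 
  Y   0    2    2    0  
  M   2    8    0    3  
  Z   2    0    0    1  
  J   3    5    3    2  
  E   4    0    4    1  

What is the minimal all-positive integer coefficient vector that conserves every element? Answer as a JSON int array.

Y: 2·0+1·2 = 2 | 1·2+4·0 = 2
M: 2·2+1·8 = 12 | 1·0+4·3 = 12
Z: 2·2+1·0 = 4 | 1·0+4·1 = 4
J: 2·3+1·5 = 11 | 1·3+4·2 = 11
E: 2·4+1·0 = 8 | 1·4+4·1 = 8
gcd(2,1,1,4) = 1

Coefficients: [2, 1, 1, 4]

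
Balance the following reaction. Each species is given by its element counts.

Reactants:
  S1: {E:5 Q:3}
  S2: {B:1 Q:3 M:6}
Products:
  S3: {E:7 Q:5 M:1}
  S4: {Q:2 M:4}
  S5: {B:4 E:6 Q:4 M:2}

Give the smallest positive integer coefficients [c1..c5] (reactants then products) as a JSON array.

Coefficients: [4, 4, 2, 5, 1]

B: 4·0+4·1 = 4 | 2·0+5·0+1·4 = 4
E: 4·5+4·0 = 20 | 2·7+5·0+1·6 = 20
Q: 4·3+4·3 = 24 | 2·5+5·2+1·4 = 24
M: 4·0+4·6 = 24 | 2·1+5·4+1·2 = 24
gcd(4,4,2,5,1) = 1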